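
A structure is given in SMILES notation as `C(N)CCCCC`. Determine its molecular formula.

C6H15N

Atom tally by fragment:
  H2NCH2 → C:1 H:4 N:1
  CH2 → C:1 H:2
  CH2 → C:1 H:2
  CH2 → C:1 H:2
  CH2 → C:1 H:2
  CH3 → C:1 H:3
Element totals:
  C: 6
  H: 15
  N: 1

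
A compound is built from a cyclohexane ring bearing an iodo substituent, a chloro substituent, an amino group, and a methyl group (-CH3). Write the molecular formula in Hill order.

Atom tally by fragment:
  cyclohexane ring core → C:6 H:12
  (− 4 ring H displaced by substituents)
  + I → I:1
  + Cl → Cl:1
  + NH2 → N:1 H:2
  + CH3 → C:1 H:3
Element totals:
  C: 7
  H: 13
  Cl: 1
  I: 1
  N: 1

C7H13ClIN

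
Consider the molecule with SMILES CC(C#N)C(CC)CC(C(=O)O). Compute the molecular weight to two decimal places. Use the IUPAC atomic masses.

169.22 g/mol

Atom tally by fragment:
  CH3 → C:1 H:3
  CH(CN) → C:2 H:1 N:1
  CH(C2H5) → C:3 H:6
  CH2 → C:1 H:2
  CH2COOH → C:2 H:3 O:2
Element totals:
  C: 9
  H: 15
  N: 1
  O: 2
Molecular formula: C9H15NO2.
  M = 9(12.011) + 15(1.008) + 14.007 + 2(15.999)
    = 108.099 + 15.120 + 14.007 + 31.998 = 169.224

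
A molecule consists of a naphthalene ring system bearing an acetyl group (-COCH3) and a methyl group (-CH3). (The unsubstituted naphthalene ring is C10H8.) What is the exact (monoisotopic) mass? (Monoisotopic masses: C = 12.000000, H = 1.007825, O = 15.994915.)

184.0888

Atom tally by fragment:
  naphthalene ring system core → C:10 H:8
  (− 2 ring H displaced by substituents)
  + COCH3 → C:2 H:3 O:1
  + CH3 → C:1 H:3
Element totals:
  C: 13
  H: 12
  O: 1
Molecular formula: C13H12O.
  M = 13(12.0) + 12(1.007825) + 15.994915
    = 156.000000 + 12.093900 + 15.994915 = 184.088815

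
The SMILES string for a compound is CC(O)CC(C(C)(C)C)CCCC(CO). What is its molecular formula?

Atom tally by fragment:
  CH3 → C:1 H:3
  CH(OH) → C:1 H:2 O:1
  CH2 → C:1 H:2
  CH(C(CH3)3) → C:5 H:10
  CH2 → C:1 H:2
  CH2 → C:1 H:2
  CH2 → C:1 H:2
  CH2CH2OH → C:2 H:5 O:1
Element totals:
  C: 13
  H: 28
  O: 2

C13H28O2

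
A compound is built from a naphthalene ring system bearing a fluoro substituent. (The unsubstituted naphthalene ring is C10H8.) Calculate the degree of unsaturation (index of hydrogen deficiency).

Atom tally by fragment:
  naphthalene ring system core → C:10 H:8
  (− 1 ring H displaced by substituents)
  + F → F:1
Element totals:
  C: 10
  H: 7
  F: 1
Molecular formula: C10H7F.
DoU = (2C + 2 + N − H − X) / 2 = (2·10 + 2 + 0 − 7 − 1) / 2 = 7.

7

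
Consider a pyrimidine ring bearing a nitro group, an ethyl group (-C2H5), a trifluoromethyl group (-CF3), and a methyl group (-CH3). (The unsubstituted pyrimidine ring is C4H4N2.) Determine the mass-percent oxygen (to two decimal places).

Atom tally by fragment:
  pyrimidine ring core → C:4 H:4 N:2
  (− 4 ring H displaced by substituents)
  + NO2 → N:1 O:2
  + C2H5 → C:2 H:5
  + CF3 → C:1 F:3
  + CH3 → C:1 H:3
Element totals:
  C: 8
  H: 8
  F: 3
  N: 3
  O: 2
Molecular formula: C8H8F3N3O2.
Molar mass = 235.165 g/mol.
Mass from O: 2 × 15.999 = 31.998 g/mol.
%O = 31.998 / 235.165 × 100 = 13.61%.

13.61%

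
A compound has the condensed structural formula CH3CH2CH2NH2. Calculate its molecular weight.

59.11 g/mol

Atom tally by fragment:
  CH3 → C:1 H:3
  CH2 → C:1 H:2
  CH2NH2 → C:1 H:4 N:1
Element totals:
  C: 3
  H: 9
  N: 1
Molecular formula: C3H9N.
  M = 3(12.011) + 9(1.008) + 14.007
    = 36.033 + 9.072 + 14.007 = 59.112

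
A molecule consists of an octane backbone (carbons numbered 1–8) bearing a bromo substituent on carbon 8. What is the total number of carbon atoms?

Atom tally by fragment:
  CH3 → C:1 H:3
  CH2 → C:1 H:2
  CH2 → C:1 H:2
  CH2 → C:1 H:2
  CH2 → C:1 H:2
  CH2 → C:1 H:2
  CH2 → C:1 H:2
  CH2Br → C:1 H:2 Br:1
Element totals:
  C: 8
  H: 17
  Br: 1

8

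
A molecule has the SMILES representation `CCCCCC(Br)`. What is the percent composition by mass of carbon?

43.66%

Atom tally by fragment:
  CH3 → C:1 H:3
  CH2 → C:1 H:2
  CH2 → C:1 H:2
  CH2 → C:1 H:2
  CH2 → C:1 H:2
  CH2Br → C:1 H:2 Br:1
Element totals:
  C: 6
  H: 13
  Br: 1
Molecular formula: C6H13Br.
Molar mass = 165.074 g/mol.
Mass from C: 6 × 12.011 = 72.066 g/mol.
%C = 72.066 / 165.074 × 100 = 43.66%.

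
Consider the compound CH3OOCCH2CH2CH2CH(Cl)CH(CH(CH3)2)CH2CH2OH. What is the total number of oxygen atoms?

3

Atom tally by fragment:
  CH3OOCCH2 → C:3 H:5 O:2
  CH2 → C:1 H:2
  CH2 → C:1 H:2
  CH(Cl) → C:1 H:1 Cl:1
  CH(CH(CH3)2) → C:4 H:8
  CH2 → C:1 H:2
  CH2OH → C:1 H:3 O:1
Element totals:
  C: 12
  H: 23
  Cl: 1
  O: 3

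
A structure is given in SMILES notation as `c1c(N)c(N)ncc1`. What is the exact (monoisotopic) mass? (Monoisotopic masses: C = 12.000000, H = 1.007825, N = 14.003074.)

109.0640

Atom tally by fragment:
  pyridine ring core → C:5 H:5 N:1
  (− 2 ring H displaced by substituents)
  + NH2 → N:1 H:2
  + NH2 → N:1 H:2
Element totals:
  C: 5
  H: 7
  N: 3
Molecular formula: C5H7N3.
  M = 5(12.0) + 7(1.007825) + 3(14.003074)
    = 60.000000 + 7.054775 + 42.009222 = 109.063997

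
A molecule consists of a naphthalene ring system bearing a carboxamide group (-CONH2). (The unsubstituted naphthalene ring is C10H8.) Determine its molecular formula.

Atom tally by fragment:
  naphthalene ring system core → C:10 H:8
  (− 1 ring H displaced by substituents)
  + CONH2 → C:1 H:2 O:1 N:1
Element totals:
  C: 11
  H: 9
  N: 1
  O: 1

C11H9NO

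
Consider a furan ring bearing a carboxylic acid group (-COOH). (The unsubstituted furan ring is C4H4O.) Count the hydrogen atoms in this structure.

Atom tally by fragment:
  furan ring core → C:4 H:4 O:1
  (− 1 ring H displaced by substituents)
  + COOH → C:1 H:1 O:2
Element totals:
  C: 5
  H: 4
  O: 3

4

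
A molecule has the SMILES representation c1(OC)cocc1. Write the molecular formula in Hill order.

C5H6O2

Atom tally by fragment:
  furan ring core → C:4 H:4 O:1
  (− 1 ring H displaced by substituents)
  + OCH3 → C:1 H:3 O:1
Element totals:
  C: 5
  H: 6
  O: 2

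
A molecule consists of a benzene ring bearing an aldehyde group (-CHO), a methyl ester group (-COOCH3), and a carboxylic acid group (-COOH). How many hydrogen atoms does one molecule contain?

Atom tally by fragment:
  benzene ring core → C:6 H:6
  (− 3 ring H displaced by substituents)
  + CHO → C:1 H:1 O:1
  + COOCH3 → C:2 H:3 O:2
  + COOH → C:1 H:1 O:2
Element totals:
  C: 10
  H: 8
  O: 5

8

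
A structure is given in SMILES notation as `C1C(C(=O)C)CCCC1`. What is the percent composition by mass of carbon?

76.14%

Atom tally by fragment:
  cyclohexane ring core → C:6 H:12
  (− 1 ring H displaced by substituents)
  + COCH3 → C:2 H:3 O:1
Element totals:
  C: 8
  H: 14
  O: 1
Molecular formula: C8H14O.
Molar mass = 126.199 g/mol.
Mass from C: 8 × 12.011 = 96.088 g/mol.
%C = 96.088 / 126.199 × 100 = 76.14%.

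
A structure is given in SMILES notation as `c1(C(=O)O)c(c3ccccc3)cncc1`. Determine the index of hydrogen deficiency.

9

Atom tally by fragment:
  pyridine ring core → C:5 H:5 N:1
  (− 2 ring H displaced by substituents)
  + COOH → C:1 H:1 O:2
  + C6H5 → C:6 H:5
Element totals:
  C: 12
  H: 9
  N: 1
  O: 2
Molecular formula: C12H9NO2.
DoU = (2C + 2 + N − H − X) / 2 = (2·12 + 2 + 1 − 9 − 0) / 2 = 9.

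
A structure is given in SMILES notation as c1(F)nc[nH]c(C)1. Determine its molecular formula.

Atom tally by fragment:
  imidazole ring core → C:3 H:4 N:2
  (− 2 ring H displaced by substituents)
  + F → F:1
  + CH3 → C:1 H:3
Element totals:
  C: 4
  H: 5
  F: 1
  N: 2

C4H5FN2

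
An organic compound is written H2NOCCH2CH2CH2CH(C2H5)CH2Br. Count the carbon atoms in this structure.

Atom tally by fragment:
  H2NOCCH2 → C:2 H:4 O:1 N:1
  CH2 → C:1 H:2
  CH2 → C:1 H:2
  CH(C2H5) → C:3 H:6
  CH2Br → C:1 H:2 Br:1
Element totals:
  C: 8
  H: 16
  Br: 1
  N: 1
  O: 1

8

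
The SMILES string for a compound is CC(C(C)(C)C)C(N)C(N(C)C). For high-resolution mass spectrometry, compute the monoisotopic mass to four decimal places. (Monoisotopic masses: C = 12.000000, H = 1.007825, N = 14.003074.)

Atom tally by fragment:
  CH3 → C:1 H:3
  CH(C(CH3)3) → C:5 H:10
  CH(NH2) → C:1 H:3 N:1
  CH2N(CH3)2 → C:3 H:8 N:1
Element totals:
  C: 10
  H: 24
  N: 2
Molecular formula: C10H24N2.
  M = 10(12.0) + 24(1.007825) + 2(14.003074)
    = 120.000000 + 24.187800 + 28.006148 = 172.193948

172.1939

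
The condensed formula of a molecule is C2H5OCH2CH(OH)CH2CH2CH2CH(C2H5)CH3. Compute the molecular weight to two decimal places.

188.31 g/mol

Element totals:
  C: 11
  H: 24
  O: 2
Molecular formula: C11H24O2.
  M = 11(12.011) + 24(1.008) + 2(15.999)
    = 132.121 + 24.192 + 31.998 = 188.311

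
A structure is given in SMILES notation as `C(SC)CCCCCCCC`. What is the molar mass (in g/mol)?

174.35 g/mol

Atom tally by fragment:
  CH3SCH2 → C:2 H:5 S:1
  CH2 → C:1 H:2
  CH2 → C:1 H:2
  CH2 → C:1 H:2
  CH2 → C:1 H:2
  CH2 → C:1 H:2
  CH2 → C:1 H:2
  CH2 → C:1 H:2
  CH3 → C:1 H:3
Element totals:
  C: 10
  H: 22
  S: 1
Molecular formula: C10H22S.
  M = 10(12.011) + 22(1.008) + 32.06
    = 120.110 + 22.176 + 32.060 = 174.346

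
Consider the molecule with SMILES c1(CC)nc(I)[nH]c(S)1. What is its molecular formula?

C5H7IN2S

Atom tally by fragment:
  imidazole ring core → C:3 H:4 N:2
  (− 3 ring H displaced by substituents)
  + C2H5 → C:2 H:5
  + I → I:1
  + SH → S:1 H:1
Element totals:
  C: 5
  H: 7
  I: 1
  N: 2
  S: 1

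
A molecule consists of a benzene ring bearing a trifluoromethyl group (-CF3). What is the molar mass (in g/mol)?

Atom tally by fragment:
  benzene ring core → C:6 H:6
  (− 1 ring H displaced by substituents)
  + CF3 → C:1 F:3
Element totals:
  C: 7
  H: 5
  F: 3
Molecular formula: C7H5F3.
  M = 7(12.011) + 5(1.008) + 3(18.998)
    = 84.077 + 5.040 + 56.994 = 146.111

146.11 g/mol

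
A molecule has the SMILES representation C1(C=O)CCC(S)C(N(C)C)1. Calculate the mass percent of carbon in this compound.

Atom tally by fragment:
  cyclopentane ring core → C:5 H:10
  (− 3 ring H displaced by substituents)
  + CHO → C:1 H:1 O:1
  + SH → S:1 H:1
  + N(CH3)2 → N:1 C:2 H:6
Element totals:
  C: 8
  H: 15
  N: 1
  O: 1
  S: 1
Molecular formula: C8H15NOS.
Molar mass = 173.274 g/mol.
Mass from C: 8 × 12.011 = 96.088 g/mol.
%C = 96.088 / 173.274 × 100 = 55.45%.

55.45%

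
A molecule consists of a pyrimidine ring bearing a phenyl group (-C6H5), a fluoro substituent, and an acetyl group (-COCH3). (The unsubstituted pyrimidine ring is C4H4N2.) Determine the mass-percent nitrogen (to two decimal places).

12.96%

Atom tally by fragment:
  pyrimidine ring core → C:4 H:4 N:2
  (− 3 ring H displaced by substituents)
  + C6H5 → C:6 H:5
  + F → F:1
  + COCH3 → C:2 H:3 O:1
Element totals:
  C: 12
  H: 9
  F: 1
  N: 2
  O: 1
Molecular formula: C12H9FN2O.
Molar mass = 216.215 g/mol.
Mass from N: 2 × 14.007 = 28.014 g/mol.
%N = 28.014 / 216.215 × 100 = 12.96%.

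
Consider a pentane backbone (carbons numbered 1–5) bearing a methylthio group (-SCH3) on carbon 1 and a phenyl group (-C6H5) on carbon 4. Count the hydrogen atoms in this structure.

18

Atom tally by fragment:
  CH3SCH2 → C:2 H:5 S:1
  CH2 → C:1 H:2
  CH2 → C:1 H:2
  CH(C6H5) → C:7 H:6
  CH3 → C:1 H:3
Element totals:
  C: 12
  H: 18
  S: 1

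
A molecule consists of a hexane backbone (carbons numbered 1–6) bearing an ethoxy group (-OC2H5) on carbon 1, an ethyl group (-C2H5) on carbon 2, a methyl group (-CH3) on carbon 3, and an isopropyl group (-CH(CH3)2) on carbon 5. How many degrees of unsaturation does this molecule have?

0

Atom tally by fragment:
  C2H5OCH2 → C:3 H:7 O:1
  CH(C2H5) → C:3 H:6
  CH(CH3) → C:2 H:4
  CH2 → C:1 H:2
  CH(CH(CH3)2) → C:4 H:8
  CH3 → C:1 H:3
Element totals:
  C: 14
  H: 30
  O: 1
Molecular formula: C14H30O.
DoU = (2C + 2 + N − H − X) / 2 = (2·14 + 2 + 0 − 30 − 0) / 2 = 0.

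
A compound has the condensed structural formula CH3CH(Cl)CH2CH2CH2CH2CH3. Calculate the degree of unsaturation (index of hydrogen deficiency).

Element totals:
  C: 7
  H: 15
  Cl: 1
Molecular formula: C7H15Cl.
DoU = (2C + 2 + N − H − X) / 2 = (2·7 + 2 + 0 − 15 − 1) / 2 = 0.

0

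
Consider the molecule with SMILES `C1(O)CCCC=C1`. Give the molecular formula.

C6H10O

Atom tally by fragment:
  cyclohexene ring core → C:6 H:10
  (− 1 ring H displaced by substituents)
  + OH → O:1 H:1
Element totals:
  C: 6
  H: 10
  O: 1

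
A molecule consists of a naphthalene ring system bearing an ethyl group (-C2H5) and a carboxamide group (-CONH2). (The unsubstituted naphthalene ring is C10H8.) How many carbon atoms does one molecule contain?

Atom tally by fragment:
  naphthalene ring system core → C:10 H:8
  (− 2 ring H displaced by substituents)
  + C2H5 → C:2 H:5
  + CONH2 → C:1 H:2 O:1 N:1
Element totals:
  C: 13
  H: 13
  N: 1
  O: 1

13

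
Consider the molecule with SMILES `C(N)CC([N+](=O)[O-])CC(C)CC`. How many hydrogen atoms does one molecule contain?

18

Atom tally by fragment:
  H2NCH2 → C:1 H:4 N:1
  CH2 → C:1 H:2
  CH(NO2) → C:1 H:1 N:1 O:2
  CH2 → C:1 H:2
  CH(CH3) → C:2 H:4
  CH2 → C:1 H:2
  CH3 → C:1 H:3
Element totals:
  C: 8
  H: 18
  N: 2
  O: 2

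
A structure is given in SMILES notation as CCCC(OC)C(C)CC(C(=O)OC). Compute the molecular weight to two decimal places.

202.29 g/mol

Atom tally by fragment:
  CH3 → C:1 H:3
  CH2 → C:1 H:2
  CH2 → C:1 H:2
  CH(OCH3) → C:2 H:4 O:1
  CH(CH3) → C:2 H:4
  CH2 → C:1 H:2
  CH2COOCH3 → C:3 H:5 O:2
Element totals:
  C: 11
  H: 22
  O: 3
Molecular formula: C11H22O3.
  M = 11(12.011) + 22(1.008) + 3(15.999)
    = 132.121 + 22.176 + 47.997 = 202.294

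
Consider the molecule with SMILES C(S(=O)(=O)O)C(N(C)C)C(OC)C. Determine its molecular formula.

Atom tally by fragment:
  HO3SCH2 → C:1 H:3 S:1 O:3
  CH(N(CH3)2) → C:3 H:7 N:1
  CH(OCH3) → C:2 H:4 O:1
  CH3 → C:1 H:3
Element totals:
  C: 7
  H: 17
  N: 1
  O: 4
  S: 1

C7H17NO4S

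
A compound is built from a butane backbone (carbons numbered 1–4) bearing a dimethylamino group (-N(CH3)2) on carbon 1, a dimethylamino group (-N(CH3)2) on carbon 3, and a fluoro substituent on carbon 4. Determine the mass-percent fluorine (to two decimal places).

Atom tally by fragment:
  (CH3)2NCH2 → C:3 H:8 N:1
  CH2 → C:1 H:2
  CH(N(CH3)2) → C:3 H:7 N:1
  CH2F → C:1 H:2 F:1
Element totals:
  C: 8
  H: 19
  F: 1
  N: 2
Molecular formula: C8H19FN2.
Molar mass = 162.252 g/mol.
Mass from F: 1 × 18.998 = 18.998 g/mol.
%F = 18.998 / 162.252 × 100 = 11.71%.

11.71%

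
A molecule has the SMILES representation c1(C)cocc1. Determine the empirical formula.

C5H6O

Atom tally by fragment:
  furan ring core → C:4 H:4 O:1
  (− 1 ring H displaced by substituents)
  + CH3 → C:1 H:3
Element totals:
  C: 5
  H: 6
  O: 1
Molecular formula: C5H6O.
gcd of subscripts (5, 6, 1) = 1, so the empirical formula equals the molecular formula.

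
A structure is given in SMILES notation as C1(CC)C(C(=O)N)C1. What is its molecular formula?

C6H11NO

Atom tally by fragment:
  cyclopropane ring core → C:3 H:6
  (− 2 ring H displaced by substituents)
  + C2H5 → C:2 H:5
  + CONH2 → C:1 H:2 O:1 N:1
Element totals:
  C: 6
  H: 11
  N: 1
  O: 1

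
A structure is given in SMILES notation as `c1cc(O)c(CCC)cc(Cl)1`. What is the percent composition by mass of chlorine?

Atom tally by fragment:
  benzene ring core → C:6 H:6
  (− 3 ring H displaced by substituents)
  + OH → O:1 H:1
  + CH2CH2CH3 → C:3 H:7
  + Cl → Cl:1
Element totals:
  C: 9
  H: 11
  Cl: 1
  O: 1
Molecular formula: C9H11ClO.
Molar mass = 170.636 g/mol.
Mass from Cl: 1 × 35.45 = 35.450 g/mol.
%Cl = 35.450 / 170.636 × 100 = 20.78%.

20.78%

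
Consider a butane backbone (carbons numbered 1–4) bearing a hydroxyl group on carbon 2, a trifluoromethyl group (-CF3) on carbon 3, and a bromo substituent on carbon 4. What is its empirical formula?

Atom tally by fragment:
  CH3 → C:1 H:3
  CH(OH) → C:1 H:2 O:1
  CH(CF3) → C:2 H:1 F:3
  CH2Br → C:1 H:2 Br:1
Element totals:
  C: 5
  H: 8
  Br: 1
  F: 3
  O: 1
Molecular formula: C5H8BrF3O.
gcd of subscripts (1, 5, 3, 8, 1) = 1, so the empirical formula equals the molecular formula.

C5H8BrF3O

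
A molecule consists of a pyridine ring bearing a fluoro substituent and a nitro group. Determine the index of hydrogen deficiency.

Atom tally by fragment:
  pyridine ring core → C:5 H:5 N:1
  (− 2 ring H displaced by substituents)
  + F → F:1
  + NO2 → N:1 O:2
Element totals:
  C: 5
  H: 3
  F: 1
  N: 2
  O: 2
Molecular formula: C5H3FN2O2.
DoU = (2C + 2 + N − H − X) / 2 = (2·5 + 2 + 2 − 3 − 1) / 2 = 5.

5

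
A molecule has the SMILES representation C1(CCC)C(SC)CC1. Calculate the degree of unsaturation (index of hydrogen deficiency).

Atom tally by fragment:
  cyclobutane ring core → C:4 H:8
  (− 2 ring H displaced by substituents)
  + CH2CH2CH3 → C:3 H:7
  + SCH3 → C:1 H:3 S:1
Element totals:
  C: 8
  H: 16
  S: 1
Molecular formula: C8H16S.
DoU = (2C + 2 + N − H − X) / 2 = (2·8 + 2 + 0 − 16 − 0) / 2 = 1.

1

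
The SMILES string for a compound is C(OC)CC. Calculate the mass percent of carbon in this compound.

Atom tally by fragment:
  CH3OCH2 → C:2 H:5 O:1
  CH2 → C:1 H:2
  CH3 → C:1 H:3
Element totals:
  C: 4
  H: 10
  O: 1
Molecular formula: C4H10O.
Molar mass = 74.123 g/mol.
Mass from C: 4 × 12.011 = 48.044 g/mol.
%C = 48.044 / 74.123 × 100 = 64.82%.

64.82%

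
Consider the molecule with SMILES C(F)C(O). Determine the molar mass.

64.06 g/mol

Atom tally by fragment:
  FCH2 → C:1 H:2 F:1
  CH2OH → C:1 H:3 O:1
Element totals:
  C: 2
  H: 5
  F: 1
  O: 1
Molecular formula: C2H5FO.
  M = 2(12.011) + 5(1.008) + 18.998 + 15.999
    = 24.022 + 5.040 + 18.998 + 15.999 = 64.059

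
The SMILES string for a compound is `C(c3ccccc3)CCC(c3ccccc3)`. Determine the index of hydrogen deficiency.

Atom tally by fragment:
  C6H5CH2 → C:7 H:7
  CH2 → C:1 H:2
  CH2 → C:1 H:2
  CH2C6H5 → C:7 H:7
Element totals:
  C: 16
  H: 18
Molecular formula: C16H18.
DoU = (2C + 2 + N − H − X) / 2 = (2·16 + 2 + 0 − 18 − 0) / 2 = 8.

8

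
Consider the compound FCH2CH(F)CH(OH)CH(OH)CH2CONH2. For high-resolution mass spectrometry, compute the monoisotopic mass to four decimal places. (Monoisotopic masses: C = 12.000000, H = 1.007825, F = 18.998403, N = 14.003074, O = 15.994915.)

Element totals:
  C: 6
  H: 11
  F: 2
  N: 1
  O: 3
Molecular formula: C6H11F2NO3.
  M = 6(12.0) + 11(1.007825) + 2(18.998403) + 14.003074 + 3(15.994915)
    = 72.000000 + 11.086075 + 37.996806 + 14.003074 + 47.984745 = 183.070700

183.0707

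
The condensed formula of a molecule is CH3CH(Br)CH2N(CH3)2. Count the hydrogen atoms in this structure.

Atom tally by fragment:
  CH3 → C:1 H:3
  CH(Br) → C:1 H:1 Br:1
  CH2N(CH3)2 → C:3 H:8 N:1
Element totals:
  C: 5
  H: 12
  Br: 1
  N: 1

12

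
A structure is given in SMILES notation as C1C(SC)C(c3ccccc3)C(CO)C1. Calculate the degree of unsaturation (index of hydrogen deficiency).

5

Atom tally by fragment:
  cyclopentane ring core → C:5 H:10
  (− 3 ring H displaced by substituents)
  + SCH3 → C:1 H:3 S:1
  + C6H5 → C:6 H:5
  + CH2OH → C:1 H:3 O:1
Element totals:
  C: 13
  H: 18
  O: 1
  S: 1
Molecular formula: C13H18OS.
DoU = (2C + 2 + N − H − X) / 2 = (2·13 + 2 + 0 − 18 − 0) / 2 = 5.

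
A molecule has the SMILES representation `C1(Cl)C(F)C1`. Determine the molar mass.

94.51 g/mol

Atom tally by fragment:
  cyclopropane ring core → C:3 H:6
  (− 2 ring H displaced by substituents)
  + Cl → Cl:1
  + F → F:1
Element totals:
  C: 3
  H: 4
  Cl: 1
  F: 1
Molecular formula: C3H4ClF.
  M = 3(12.011) + 4(1.008) + 35.45 + 18.998
    = 36.033 + 4.032 + 35.450 + 18.998 = 94.513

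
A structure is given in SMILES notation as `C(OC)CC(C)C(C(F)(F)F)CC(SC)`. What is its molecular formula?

Atom tally by fragment:
  CH3OCH2 → C:2 H:5 O:1
  CH2 → C:1 H:2
  CH(CH3) → C:2 H:4
  CH(CF3) → C:2 H:1 F:3
  CH2 → C:1 H:2
  CH2SCH3 → C:2 H:5 S:1
Element totals:
  C: 10
  H: 19
  F: 3
  O: 1
  S: 1

C10H19F3OS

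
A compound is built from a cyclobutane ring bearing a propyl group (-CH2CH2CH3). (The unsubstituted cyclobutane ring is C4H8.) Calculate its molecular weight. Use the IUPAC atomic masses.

Atom tally by fragment:
  cyclobutane ring core → C:4 H:8
  (− 1 ring H displaced by substituents)
  + CH2CH2CH3 → C:3 H:7
Element totals:
  C: 7
  H: 14
Molecular formula: C7H14.
  M = 7(12.011) + 14(1.008)
    = 84.077 + 14.112 = 98.189

98.19 g/mol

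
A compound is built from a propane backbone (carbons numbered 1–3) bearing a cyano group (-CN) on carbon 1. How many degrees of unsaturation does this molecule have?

Atom tally by fragment:
  NCCH2 → C:2 H:2 N:1
  CH2 → C:1 H:2
  CH3 → C:1 H:3
Element totals:
  C: 4
  H: 7
  N: 1
Molecular formula: C4H7N.
DoU = (2C + 2 + N − H − X) / 2 = (2·4 + 2 + 1 − 7 − 0) / 2 = 2.

2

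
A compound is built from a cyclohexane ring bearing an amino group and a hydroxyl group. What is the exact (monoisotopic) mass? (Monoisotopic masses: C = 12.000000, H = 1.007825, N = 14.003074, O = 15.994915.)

Atom tally by fragment:
  cyclohexane ring core → C:6 H:12
  (− 2 ring H displaced by substituents)
  + NH2 → N:1 H:2
  + OH → O:1 H:1
Element totals:
  C: 6
  H: 13
  N: 1
  O: 1
Molecular formula: C6H13NO.
  M = 6(12.0) + 13(1.007825) + 14.003074 + 15.994915
    = 72.000000 + 13.101725 + 14.003074 + 15.994915 = 115.099714

115.0997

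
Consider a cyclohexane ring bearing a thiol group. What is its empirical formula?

Atom tally by fragment:
  cyclohexane ring core → C:6 H:12
  (− 1 ring H displaced by substituents)
  + SH → S:1 H:1
Element totals:
  C: 6
  H: 12
  S: 1
Molecular formula: C6H12S.
gcd of subscripts (6, 12, 1) = 1, so the empirical formula equals the molecular formula.

C6H12S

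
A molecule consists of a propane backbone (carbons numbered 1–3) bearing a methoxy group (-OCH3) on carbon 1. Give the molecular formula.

Atom tally by fragment:
  CH3OCH2 → C:2 H:5 O:1
  CH2 → C:1 H:2
  CH3 → C:1 H:3
Element totals:
  C: 4
  H: 10
  O: 1

C4H10O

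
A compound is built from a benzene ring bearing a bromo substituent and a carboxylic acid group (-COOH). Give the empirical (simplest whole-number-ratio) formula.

Atom tally by fragment:
  benzene ring core → C:6 H:6
  (− 2 ring H displaced by substituents)
  + Br → Br:1
  + COOH → C:1 H:1 O:2
Element totals:
  C: 7
  H: 5
  Br: 1
  O: 2
Molecular formula: C7H5BrO2.
gcd of subscripts (1, 7, 5, 2) = 1, so the empirical formula equals the molecular formula.

C7H5BrO2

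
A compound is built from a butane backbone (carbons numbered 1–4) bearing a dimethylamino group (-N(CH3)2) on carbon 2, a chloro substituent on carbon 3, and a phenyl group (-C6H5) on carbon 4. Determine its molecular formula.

C12H18ClN

Atom tally by fragment:
  CH3 → C:1 H:3
  CH(N(CH3)2) → C:3 H:7 N:1
  CH(Cl) → C:1 H:1 Cl:1
  CH2C6H5 → C:7 H:7
Element totals:
  C: 12
  H: 18
  Cl: 1
  N: 1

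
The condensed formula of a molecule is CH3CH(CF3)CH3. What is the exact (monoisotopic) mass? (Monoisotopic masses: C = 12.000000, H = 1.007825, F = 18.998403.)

Atom tally by fragment:
  CH3 → C:1 H:3
  CH(CF3) → C:2 H:1 F:3
  CH3 → C:1 H:3
Element totals:
  C: 4
  H: 7
  F: 3
Molecular formula: C4H7F3.
  M = 4(12.0) + 7(1.007825) + 3(18.998403)
    = 48.000000 + 7.054775 + 56.995209 = 112.049984

112.0500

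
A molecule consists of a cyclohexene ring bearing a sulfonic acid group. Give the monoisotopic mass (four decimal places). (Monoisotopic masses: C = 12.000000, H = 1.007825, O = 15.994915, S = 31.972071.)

Atom tally by fragment:
  cyclohexene ring core → C:6 H:10
  (− 1 ring H displaced by substituents)
  + SO3H → S:1 O:3 H:1
Element totals:
  C: 6
  H: 10
  O: 3
  S: 1
Molecular formula: C6H10O3S.
  M = 6(12.0) + 10(1.007825) + 3(15.994915) + 31.972071
    = 72.000000 + 10.078250 + 47.984745 + 31.972071 = 162.035066

162.0351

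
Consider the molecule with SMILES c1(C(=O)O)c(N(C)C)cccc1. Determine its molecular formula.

C9H11NO2

Atom tally by fragment:
  benzene ring core → C:6 H:6
  (− 2 ring H displaced by substituents)
  + COOH → C:1 H:1 O:2
  + N(CH3)2 → N:1 C:2 H:6
Element totals:
  C: 9
  H: 11
  N: 1
  O: 2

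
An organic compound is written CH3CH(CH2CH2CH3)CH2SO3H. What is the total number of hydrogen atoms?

Atom tally by fragment:
  CH3 → C:1 H:3
  CH(CH2CH2CH3) → C:4 H:8
  CH2SO3H → C:1 H:3 S:1 O:3
Element totals:
  C: 6
  H: 14
  O: 3
  S: 1

14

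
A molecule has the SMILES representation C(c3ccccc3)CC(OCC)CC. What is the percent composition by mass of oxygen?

8.32%

Atom tally by fragment:
  C6H5CH2 → C:7 H:7
  CH2 → C:1 H:2
  CH(OC2H5) → C:3 H:6 O:1
  CH2 → C:1 H:2
  CH3 → C:1 H:3
Element totals:
  C: 13
  H: 20
  O: 1
Molecular formula: C13H20O.
Molar mass = 192.302 g/mol.
Mass from O: 1 × 15.999 = 15.999 g/mol.
%O = 15.999 / 192.302 × 100 = 8.32%.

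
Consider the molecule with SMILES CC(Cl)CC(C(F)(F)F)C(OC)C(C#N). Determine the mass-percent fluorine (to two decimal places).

Atom tally by fragment:
  CH3 → C:1 H:3
  CH(Cl) → C:1 H:1 Cl:1
  CH2 → C:1 H:2
  CH(CF3) → C:2 H:1 F:3
  CH(OCH3) → C:2 H:4 O:1
  CH2CN → C:2 H:2 N:1
Element totals:
  C: 9
  H: 13
  Cl: 1
  F: 3
  N: 1
  O: 1
Molecular formula: C9H13ClF3NO.
Molar mass = 243.653 g/mol.
Mass from F: 3 × 18.998 = 56.994 g/mol.
%F = 56.994 / 243.653 × 100 = 23.39%.

23.39%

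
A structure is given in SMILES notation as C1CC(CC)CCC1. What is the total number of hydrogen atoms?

Atom tally by fragment:
  cyclohexane ring core → C:6 H:12
  (− 1 ring H displaced by substituents)
  + C2H5 → C:2 H:5
Element totals:
  C: 8
  H: 16

16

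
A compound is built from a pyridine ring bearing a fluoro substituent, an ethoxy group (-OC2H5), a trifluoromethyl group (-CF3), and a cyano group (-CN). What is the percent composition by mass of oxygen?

6.83%

Atom tally by fragment:
  pyridine ring core → C:5 H:5 N:1
  (− 4 ring H displaced by substituents)
  + F → F:1
  + OC2H5 → C:2 H:5 O:1
  + CF3 → C:1 F:3
  + CN → C:1 N:1
Element totals:
  C: 9
  H: 6
  F: 4
  N: 2
  O: 1
Molecular formula: C9H6F4N2O.
Molar mass = 234.152 g/mol.
Mass from O: 1 × 15.999 = 15.999 g/mol.
%O = 15.999 / 234.152 × 100 = 6.83%.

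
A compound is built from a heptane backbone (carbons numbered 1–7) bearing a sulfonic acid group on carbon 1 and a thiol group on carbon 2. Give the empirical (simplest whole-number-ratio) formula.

C7H16O3S2

Atom tally by fragment:
  HO3SCH2 → C:1 H:3 S:1 O:3
  CH(SH) → C:1 H:2 S:1
  CH2 → C:1 H:2
  CH2 → C:1 H:2
  CH2 → C:1 H:2
  CH2 → C:1 H:2
  CH3 → C:1 H:3
Element totals:
  C: 7
  H: 16
  O: 3
  S: 2
Molecular formula: C7H16O3S2.
gcd of subscripts (7, 16, 3, 2) = 1, so the empirical formula equals the molecular formula.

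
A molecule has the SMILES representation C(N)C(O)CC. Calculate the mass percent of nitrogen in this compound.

15.71%

Atom tally by fragment:
  H2NCH2 → C:1 H:4 N:1
  CH(OH) → C:1 H:2 O:1
  CH2 → C:1 H:2
  CH3 → C:1 H:3
Element totals:
  C: 4
  H: 11
  N: 1
  O: 1
Molecular formula: C4H11NO.
Molar mass = 89.138 g/mol.
Mass from N: 1 × 14.007 = 14.007 g/mol.
%N = 14.007 / 89.138 × 100 = 15.71%.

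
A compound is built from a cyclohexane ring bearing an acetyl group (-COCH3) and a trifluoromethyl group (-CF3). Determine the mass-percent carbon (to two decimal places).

Atom tally by fragment:
  cyclohexane ring core → C:6 H:12
  (− 2 ring H displaced by substituents)
  + COCH3 → C:2 H:3 O:1
  + CF3 → C:1 F:3
Element totals:
  C: 9
  H: 13
  F: 3
  O: 1
Molecular formula: C9H13F3O.
Molar mass = 194.196 g/mol.
Mass from C: 9 × 12.011 = 108.099 g/mol.
%C = 108.099 / 194.196 × 100 = 55.66%.

55.66%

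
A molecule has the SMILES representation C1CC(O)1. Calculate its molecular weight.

Atom tally by fragment:
  cyclopropane ring core → C:3 H:6
  (− 1 ring H displaced by substituents)
  + OH → O:1 H:1
Element totals:
  C: 3
  H: 6
  O: 1
Molecular formula: C3H6O.
  M = 3(12.011) + 6(1.008) + 15.999
    = 36.033 + 6.048 + 15.999 = 58.080

58.08 g/mol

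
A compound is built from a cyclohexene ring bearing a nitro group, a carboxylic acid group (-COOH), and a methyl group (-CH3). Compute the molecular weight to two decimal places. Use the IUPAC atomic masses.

Atom tally by fragment:
  cyclohexene ring core → C:6 H:10
  (− 3 ring H displaced by substituents)
  + NO2 → N:1 O:2
  + COOH → C:1 H:1 O:2
  + CH3 → C:1 H:3
Element totals:
  C: 8
  H: 11
  N: 1
  O: 4
Molecular formula: C8H11NO4.
  M = 8(12.011) + 11(1.008) + 14.007 + 4(15.999)
    = 96.088 + 11.088 + 14.007 + 63.996 = 185.179

185.18 g/mol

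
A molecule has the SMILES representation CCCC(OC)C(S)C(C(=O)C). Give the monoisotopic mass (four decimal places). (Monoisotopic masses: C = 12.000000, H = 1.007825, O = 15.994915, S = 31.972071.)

190.1028

Atom tally by fragment:
  CH3 → C:1 H:3
  CH2 → C:1 H:2
  CH2 → C:1 H:2
  CH(OCH3) → C:2 H:4 O:1
  CH(SH) → C:1 H:2 S:1
  CH2COCH3 → C:3 H:5 O:1
Element totals:
  C: 9
  H: 18
  O: 2
  S: 1
Molecular formula: C9H18O2S.
  M = 9(12.0) + 18(1.007825) + 2(15.994915) + 31.972071
    = 108.000000 + 18.140850 + 31.989830 + 31.972071 = 190.102751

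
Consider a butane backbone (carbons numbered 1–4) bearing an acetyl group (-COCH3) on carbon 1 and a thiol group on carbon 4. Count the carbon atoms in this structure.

Atom tally by fragment:
  CH3COCH2 → C:3 H:5 O:1
  CH2 → C:1 H:2
  CH2 → C:1 H:2
  CH2SH → C:1 H:3 S:1
Element totals:
  C: 6
  H: 12
  O: 1
  S: 1

6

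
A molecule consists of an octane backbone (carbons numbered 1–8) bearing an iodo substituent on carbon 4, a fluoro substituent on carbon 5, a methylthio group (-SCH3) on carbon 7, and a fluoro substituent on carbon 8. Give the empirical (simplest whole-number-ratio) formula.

Atom tally by fragment:
  CH3 → C:1 H:3
  CH2 → C:1 H:2
  CH2 → C:1 H:2
  CH(I) → C:1 H:1 I:1
  CH(F) → C:1 H:1 F:1
  CH2 → C:1 H:2
  CH(SCH3) → C:2 H:4 S:1
  CH2F → C:1 H:2 F:1
Element totals:
  C: 9
  H: 17
  F: 2
  I: 1
  S: 1
Molecular formula: C9H17F2IS.
gcd of subscripts (9, 2, 17, 1, 1) = 1, so the empirical formula equals the molecular formula.

C9H17F2IS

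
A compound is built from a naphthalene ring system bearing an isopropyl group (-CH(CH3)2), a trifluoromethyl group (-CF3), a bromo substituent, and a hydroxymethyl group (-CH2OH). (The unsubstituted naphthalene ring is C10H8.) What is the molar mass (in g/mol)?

347.17 g/mol

Atom tally by fragment:
  naphthalene ring system core → C:10 H:8
  (− 4 ring H displaced by substituents)
  + CH(CH3)2 → C:3 H:7
  + CF3 → C:1 F:3
  + Br → Br:1
  + CH2OH → C:1 H:3 O:1
Element totals:
  C: 15
  H: 14
  Br: 1
  F: 3
  O: 1
Molecular formula: C15H14BrF3O.
  M = 15(12.011) + 14(1.008) + 79.904 + 3(18.998) + 15.999
    = 180.165 + 14.112 + 79.904 + 56.994 + 15.999 = 347.174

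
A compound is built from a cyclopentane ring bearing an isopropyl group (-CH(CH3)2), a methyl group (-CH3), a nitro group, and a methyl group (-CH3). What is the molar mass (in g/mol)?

Atom tally by fragment:
  cyclopentane ring core → C:5 H:10
  (− 4 ring H displaced by substituents)
  + CH(CH3)2 → C:3 H:7
  + CH3 → C:1 H:3
  + NO2 → N:1 O:2
  + CH3 → C:1 H:3
Element totals:
  C: 10
  H: 19
  N: 1
  O: 2
Molecular formula: C10H19NO2.
  M = 10(12.011) + 19(1.008) + 14.007 + 2(15.999)
    = 120.110 + 19.152 + 14.007 + 31.998 = 185.267

185.27 g/mol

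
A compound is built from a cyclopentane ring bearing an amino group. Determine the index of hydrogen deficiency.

Atom tally by fragment:
  cyclopentane ring core → C:5 H:10
  (− 1 ring H displaced by substituents)
  + NH2 → N:1 H:2
Element totals:
  C: 5
  H: 11
  N: 1
Molecular formula: C5H11N.
DoU = (2C + 2 + N − H − X) / 2 = (2·5 + 2 + 1 − 11 − 0) / 2 = 1.

1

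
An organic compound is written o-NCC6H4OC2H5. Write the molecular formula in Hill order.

Element totals:
  C: 9
  H: 9
  N: 1
  O: 1

C9H9NO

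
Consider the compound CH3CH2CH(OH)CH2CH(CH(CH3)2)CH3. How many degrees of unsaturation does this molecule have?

Atom tally by fragment:
  CH3 → C:1 H:3
  CH2 → C:1 H:2
  CH(OH) → C:1 H:2 O:1
  CH2 → C:1 H:2
  CH(CH(CH3)2) → C:4 H:8
  CH3 → C:1 H:3
Element totals:
  C: 9
  H: 20
  O: 1
Molecular formula: C9H20O.
DoU = (2C + 2 + N − H − X) / 2 = (2·9 + 2 + 0 − 20 − 0) / 2 = 0.

0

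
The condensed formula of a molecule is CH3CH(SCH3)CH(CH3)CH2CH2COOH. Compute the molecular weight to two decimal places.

176.27 g/mol

Atom tally by fragment:
  CH3 → C:1 H:3
  CH(SCH3) → C:2 H:4 S:1
  CH(CH3) → C:2 H:4
  CH2 → C:1 H:2
  CH2COOH → C:2 H:3 O:2
Element totals:
  C: 8
  H: 16
  O: 2
  S: 1
Molecular formula: C8H16O2S.
  M = 8(12.011) + 16(1.008) + 2(15.999) + 32.06
    = 96.088 + 16.128 + 31.998 + 32.060 = 176.274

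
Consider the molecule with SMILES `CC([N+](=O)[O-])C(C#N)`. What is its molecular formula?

C4H6N2O2

Atom tally by fragment:
  CH3 → C:1 H:3
  CH(NO2) → C:1 H:1 N:1 O:2
  CH2CN → C:2 H:2 N:1
Element totals:
  C: 4
  H: 6
  N: 2
  O: 2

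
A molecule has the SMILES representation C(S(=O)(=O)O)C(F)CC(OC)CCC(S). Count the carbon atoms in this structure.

Atom tally by fragment:
  HO3SCH2 → C:1 H:3 S:1 O:3
  CH(F) → C:1 H:1 F:1
  CH2 → C:1 H:2
  CH(OCH3) → C:2 H:4 O:1
  CH2 → C:1 H:2
  CH2 → C:1 H:2
  CH2SH → C:1 H:3 S:1
Element totals:
  C: 8
  H: 17
  F: 1
  O: 4
  S: 2

8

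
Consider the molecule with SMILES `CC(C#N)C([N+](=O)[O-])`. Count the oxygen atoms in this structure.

2

Atom tally by fragment:
  CH3 → C:1 H:3
  CH(CN) → C:2 H:1 N:1
  CH2NO2 → C:1 H:2 N:1 O:2
Element totals:
  C: 4
  H: 6
  N: 2
  O: 2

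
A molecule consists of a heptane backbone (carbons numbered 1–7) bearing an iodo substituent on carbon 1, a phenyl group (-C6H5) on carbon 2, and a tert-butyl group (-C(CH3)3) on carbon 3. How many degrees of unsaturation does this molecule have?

4

Atom tally by fragment:
  ICH2 → C:1 H:2 I:1
  CH(C6H5) → C:7 H:6
  CH(C(CH3)3) → C:5 H:10
  CH2 → C:1 H:2
  CH2 → C:1 H:2
  CH2 → C:1 H:2
  CH3 → C:1 H:3
Element totals:
  C: 17
  H: 27
  I: 1
Molecular formula: C17H27I.
DoU = (2C + 2 + N − H − X) / 2 = (2·17 + 2 + 0 − 27 − 1) / 2 = 4.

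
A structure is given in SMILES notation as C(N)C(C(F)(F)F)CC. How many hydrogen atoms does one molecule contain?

Atom tally by fragment:
  H2NCH2 → C:1 H:4 N:1
  CH(CF3) → C:2 H:1 F:3
  CH2 → C:1 H:2
  CH3 → C:1 H:3
Element totals:
  C: 5
  H: 10
  F: 3
  N: 1

10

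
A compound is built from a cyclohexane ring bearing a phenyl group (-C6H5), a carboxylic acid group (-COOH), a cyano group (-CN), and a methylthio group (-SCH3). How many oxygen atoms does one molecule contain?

2

Atom tally by fragment:
  cyclohexane ring core → C:6 H:12
  (− 4 ring H displaced by substituents)
  + C6H5 → C:6 H:5
  + COOH → C:1 H:1 O:2
  + CN → C:1 N:1
  + SCH3 → C:1 H:3 S:1
Element totals:
  C: 15
  H: 17
  N: 1
  O: 2
  S: 1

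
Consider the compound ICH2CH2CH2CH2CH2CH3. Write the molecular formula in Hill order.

C6H13I

Element totals:
  C: 6
  H: 13
  I: 1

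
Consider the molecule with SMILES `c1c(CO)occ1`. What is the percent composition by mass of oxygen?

Atom tally by fragment:
  furan ring core → C:4 H:4 O:1
  (− 1 ring H displaced by substituents)
  + CH2OH → C:1 H:3 O:1
Element totals:
  C: 5
  H: 6
  O: 2
Molecular formula: C5H6O2.
Molar mass = 98.101 g/mol.
Mass from O: 2 × 15.999 = 31.998 g/mol.
%O = 31.998 / 98.101 × 100 = 32.62%.

32.62%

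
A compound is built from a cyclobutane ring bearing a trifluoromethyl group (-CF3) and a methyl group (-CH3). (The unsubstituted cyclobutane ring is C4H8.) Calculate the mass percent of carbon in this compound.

Atom tally by fragment:
  cyclobutane ring core → C:4 H:8
  (− 2 ring H displaced by substituents)
  + CF3 → C:1 F:3
  + CH3 → C:1 H:3
Element totals:
  C: 6
  H: 9
  F: 3
Molecular formula: C6H9F3.
Molar mass = 138.132 g/mol.
Mass from C: 6 × 12.011 = 72.066 g/mol.
%C = 72.066 / 138.132 × 100 = 52.17%.

52.17%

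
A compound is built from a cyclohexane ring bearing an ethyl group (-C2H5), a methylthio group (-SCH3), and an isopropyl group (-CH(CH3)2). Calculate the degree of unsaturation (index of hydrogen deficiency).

Atom tally by fragment:
  cyclohexane ring core → C:6 H:12
  (− 3 ring H displaced by substituents)
  + C2H5 → C:2 H:5
  + SCH3 → C:1 H:3 S:1
  + CH(CH3)2 → C:3 H:7
Element totals:
  C: 12
  H: 24
  S: 1
Molecular formula: C12H24S.
DoU = (2C + 2 + N − H − X) / 2 = (2·12 + 2 + 0 − 24 − 0) / 2 = 1.

1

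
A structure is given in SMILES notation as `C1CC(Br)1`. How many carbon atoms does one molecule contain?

3

Atom tally by fragment:
  cyclopropane ring core → C:3 H:6
  (− 1 ring H displaced by substituents)
  + Br → Br:1
Element totals:
  C: 3
  H: 5
  Br: 1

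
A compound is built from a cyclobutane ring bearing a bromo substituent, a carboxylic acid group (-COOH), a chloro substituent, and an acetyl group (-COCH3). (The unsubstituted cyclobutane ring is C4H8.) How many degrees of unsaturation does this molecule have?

Atom tally by fragment:
  cyclobutane ring core → C:4 H:8
  (− 4 ring H displaced by substituents)
  + Br → Br:1
  + COOH → C:1 H:1 O:2
  + Cl → Cl:1
  + COCH3 → C:2 H:3 O:1
Element totals:
  C: 7
  H: 8
  Br: 1
  Cl: 1
  O: 3
Molecular formula: C7H8BrClO3.
DoU = (2C + 2 + N − H − X) / 2 = (2·7 + 2 + 0 − 8 − 2) / 2 = 3.

3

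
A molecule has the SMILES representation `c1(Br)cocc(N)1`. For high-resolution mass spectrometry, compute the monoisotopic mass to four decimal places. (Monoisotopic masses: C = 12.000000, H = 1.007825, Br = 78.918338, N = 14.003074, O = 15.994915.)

Atom tally by fragment:
  furan ring core → C:4 H:4 O:1
  (− 2 ring H displaced by substituents)
  + Br → Br:1
  + NH2 → N:1 H:2
Element totals:
  C: 4
  H: 4
  Br: 1
  N: 1
  O: 1
Molecular formula: C4H4BrNO.
  M = 4(12.0) + 4(1.007825) + 78.918338 + 14.003074 + 15.994915
    = 48.000000 + 4.031300 + 78.918338 + 14.003074 + 15.994915 = 160.947627

160.9476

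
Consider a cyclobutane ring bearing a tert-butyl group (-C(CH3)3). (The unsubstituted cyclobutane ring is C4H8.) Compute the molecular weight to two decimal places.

Atom tally by fragment:
  cyclobutane ring core → C:4 H:8
  (− 1 ring H displaced by substituents)
  + C(CH3)3 → C:4 H:9
Element totals:
  C: 8
  H: 16
Molecular formula: C8H16.
  M = 8(12.011) + 16(1.008)
    = 96.088 + 16.128 = 112.216

112.22 g/mol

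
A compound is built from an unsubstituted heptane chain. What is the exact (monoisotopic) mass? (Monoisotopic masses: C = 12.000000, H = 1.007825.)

Atom tally by fragment:
  CH3 → C:1 H:3
  CH2 → C:1 H:2
  CH2 → C:1 H:2
  CH2 → C:1 H:2
  CH2 → C:1 H:2
  CH2 → C:1 H:2
  CH3 → C:1 H:3
Element totals:
  C: 7
  H: 16
Molecular formula: C7H16.
  M = 7(12.0) + 16(1.007825)
    = 84.000000 + 16.125200 = 100.125200

100.1252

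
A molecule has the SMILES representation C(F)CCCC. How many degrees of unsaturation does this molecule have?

Atom tally by fragment:
  FCH2 → C:1 H:2 F:1
  CH2 → C:1 H:2
  CH2 → C:1 H:2
  CH2 → C:1 H:2
  CH3 → C:1 H:3
Element totals:
  C: 5
  H: 11
  F: 1
Molecular formula: C5H11F.
DoU = (2C + 2 + N − H − X) / 2 = (2·5 + 2 + 0 − 11 − 1) / 2 = 0.

0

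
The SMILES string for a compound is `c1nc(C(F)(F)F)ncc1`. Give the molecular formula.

Atom tally by fragment:
  pyrimidine ring core → C:4 H:4 N:2
  (− 1 ring H displaced by substituents)
  + CF3 → C:1 F:3
Element totals:
  C: 5
  H: 3
  F: 3
  N: 2

C5H3F3N2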